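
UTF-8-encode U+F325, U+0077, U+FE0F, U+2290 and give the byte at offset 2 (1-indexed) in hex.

0x8C

1-indexed offset 2 is 0-indexed offset 1.
U+F325 → 3-byte form EF 8C A5 at offsets 0–2.
Offset 1 falls in char 1's range; it's byte 2 of EF 8C A5 = 0x8C.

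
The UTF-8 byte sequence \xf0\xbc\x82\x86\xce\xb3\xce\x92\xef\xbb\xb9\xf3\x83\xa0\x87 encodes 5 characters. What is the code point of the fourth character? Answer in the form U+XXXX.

Offset 0: leading byte 0xF0 = 11110000 → 4-byte char #1 = F0 BC 82 86.
Offset 4: leading byte 0xCE = 11001110 → 2-byte char #2 = CE B3.
Offset 6: leading byte 0xCE = 11001110 → 2-byte char #3 = CE 92.
Offset 8: leading byte 0xEF = 11101111 → 3-byte char #4 = EF BB B9.
Leading byte 0xEF = 11101111 matches 1110xxxx → 3-byte sequence.
Byte 1: 0xEF = 11101111, payload 1111 (4 bits).
Byte 2: 0xBB = 10111011 (10xxxxxx ✓), payload 111011.
Byte 3: 0xB9 = 10111001 (10xxxxxx ✓), payload 111001.
Concatenate: 1111111011111001 = 0xFEF9 (16 bits → U+FEF9).

U+FEF9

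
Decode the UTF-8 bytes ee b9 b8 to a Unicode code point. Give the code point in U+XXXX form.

U+EE78

Leading byte 0xEE = 11101110 matches 1110xxxx → 3-byte sequence.
Byte 1: 0xEE = 11101110, payload 1110 (4 bits).
Byte 2: 0xB9 = 10111001 (10xxxxxx ✓), payload 111001.
Byte 3: 0xB8 = 10111000 (10xxxxxx ✓), payload 111000.
Concatenate: 1110111001111000 = 0xEE78 (16 bits → U+EE78).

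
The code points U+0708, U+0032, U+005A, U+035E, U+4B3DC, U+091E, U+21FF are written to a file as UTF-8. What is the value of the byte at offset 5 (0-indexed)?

0x9E

U+0708 → 2-byte form DC 88 at offsets 0–1.
U+0032 → 1-byte form 32 at offsets 2–2.
U+005A → 1-byte form 5A at offsets 3–3.
U+035E → 2-byte form CD 9E at offsets 4–5.
Offset 5 falls in char 4's range; it's byte 2 of CD 9E = 0x9E.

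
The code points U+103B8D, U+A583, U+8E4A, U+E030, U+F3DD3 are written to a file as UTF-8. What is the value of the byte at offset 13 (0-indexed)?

0xF3

U+103B8D → 4-byte form F4 83 AE 8D at offsets 0–3.
U+A583 → 3-byte form EA 96 83 at offsets 4–6.
U+8E4A → 3-byte form E8 B9 8A at offsets 7–9.
U+E030 → 3-byte form EE 80 B0 at offsets 10–12.
U+F3DD3 → 4-byte form F3 B3 B7 93 at offsets 13–16.
Offset 13 falls in char 5's range; it's byte 1 of F3 B3 B7 93 = 0xF3.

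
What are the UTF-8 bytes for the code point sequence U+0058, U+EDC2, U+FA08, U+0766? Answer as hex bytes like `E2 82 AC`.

U+0058: 1-byte form → 58.
U+EDC2: 3-byte form → EE B7 82.
U+FA08: 3-byte form → EF A8 88.
U+0766: 2-byte form → DD A6.
Concatenated (9 bytes): 58 EE B7 82 EF A8 88 DD A6.

58 EE B7 82 EF A8 88 DD A6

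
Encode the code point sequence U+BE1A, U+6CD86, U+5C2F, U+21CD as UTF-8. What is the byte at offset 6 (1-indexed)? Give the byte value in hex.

0xB6

1-indexed offset 6 is 0-indexed offset 5.
U+BE1A → 3-byte form EB B8 9A at offsets 0–2.
U+6CD86 → 4-byte form F1 AC B6 86 at offsets 3–6.
Offset 5 falls in char 2's range; it's byte 3 of F1 AC B6 86 = 0xB6.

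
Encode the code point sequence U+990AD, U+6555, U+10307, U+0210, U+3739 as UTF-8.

U+990AD: 4-byte form → F2 99 82 AD.
U+6555: 3-byte form → E6 95 95.
U+10307: 4-byte form → F0 90 8C 87.
U+0210: 2-byte form → C8 90.
U+3739: 3-byte form → E3 9C B9.
Concatenated (16 bytes): F2 99 82 AD E6 95 95 F0 90 8C 87 C8 90 E3 9C B9.

F2 99 82 AD E6 95 95 F0 90 8C 87 C8 90 E3 9C B9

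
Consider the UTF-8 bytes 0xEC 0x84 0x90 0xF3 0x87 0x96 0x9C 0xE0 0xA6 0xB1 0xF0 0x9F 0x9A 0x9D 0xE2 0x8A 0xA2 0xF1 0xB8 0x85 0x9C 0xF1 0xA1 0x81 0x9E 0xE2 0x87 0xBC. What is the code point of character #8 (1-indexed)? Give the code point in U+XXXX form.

Offset 0: leading byte 0xEC = 11101100 → 3-byte char #1 = EC 84 90.
Offset 3: leading byte 0xF3 = 11110011 → 4-byte char #2 = F3 87 96 9C.
Offset 7: leading byte 0xE0 = 11100000 → 3-byte char #3 = E0 A6 B1.
Offset 10: leading byte 0xF0 = 11110000 → 4-byte char #4 = F0 9F 9A 9D.
Offset 14: leading byte 0xE2 = 11100010 → 3-byte char #5 = E2 8A A2.
Offset 17: leading byte 0xF1 = 11110001 → 4-byte char #6 = F1 B8 85 9C.
Offset 21: leading byte 0xF1 = 11110001 → 4-byte char #7 = F1 A1 81 9E.
Offset 25: leading byte 0xE2 = 11100010 → 3-byte char #8 = E2 87 BC.
Leading byte 0xE2 = 11100010 matches 1110xxxx → 3-byte sequence.
Byte 1: 0xE2 = 11100010, payload 0010 (4 bits).
Byte 2: 0x87 = 10000111 (10xxxxxx ✓), payload 000111.
Byte 3: 0xBC = 10111100 (10xxxxxx ✓), payload 111100.
Concatenate: 0010000111111100 = 0x21FC (16 bits → U+21FC).

U+21FC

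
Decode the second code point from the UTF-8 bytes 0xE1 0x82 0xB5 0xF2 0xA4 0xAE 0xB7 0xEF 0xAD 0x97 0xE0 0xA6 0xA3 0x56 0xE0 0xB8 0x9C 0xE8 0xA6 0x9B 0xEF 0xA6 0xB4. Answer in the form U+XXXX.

U+A4BB7

Offset 0: leading byte 0xE1 = 11100001 → 3-byte char #1 = E1 82 B5.
Offset 3: leading byte 0xF2 = 11110010 → 4-byte char #2 = F2 A4 AE B7.
Leading byte 0xF2 = 11110010 matches 11110xxx → 4-byte sequence.
Byte 1: 0xF2 = 11110010, payload 010 (3 bits).
Byte 2: 0xA4 = 10100100 (10xxxxxx ✓), payload 100100.
Byte 3: 0xAE = 10101110 (10xxxxxx ✓), payload 101110.
Byte 4: 0xB7 = 10110111 (10xxxxxx ✓), payload 110111.
Concatenate: 010100100101110110111 = 0xA4BB7 (21 bits → U+A4BB7).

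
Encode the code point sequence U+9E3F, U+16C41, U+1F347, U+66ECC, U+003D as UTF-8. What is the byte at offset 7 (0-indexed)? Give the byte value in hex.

0xF0

U+9E3F → 3-byte form E9 B8 BF at offsets 0–2.
U+16C41 → 4-byte form F0 96 B1 81 at offsets 3–6.
U+1F347 → 4-byte form F0 9F 8D 87 at offsets 7–10.
Offset 7 falls in char 3's range; it's byte 1 of F0 9F 8D 87 = 0xF0.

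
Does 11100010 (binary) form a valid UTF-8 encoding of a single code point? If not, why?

invalid (sequence truncated)

Leading byte 0xE2 = 11100010 → 3-byte form, but only 1 byte is present.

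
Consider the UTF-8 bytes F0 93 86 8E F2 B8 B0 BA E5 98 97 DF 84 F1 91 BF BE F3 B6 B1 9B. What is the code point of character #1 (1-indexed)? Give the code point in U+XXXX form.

Offset 0: leading byte 0xF0 = 11110000 → 4-byte char #1 = F0 93 86 8E.
Leading byte 0xF0 = 11110000 matches 11110xxx → 4-byte sequence.
Byte 1: 0xF0 = 11110000, payload 000 (3 bits).
Byte 2: 0x93 = 10010011 (10xxxxxx ✓), payload 010011.
Byte 3: 0x86 = 10000110 (10xxxxxx ✓), payload 000110.
Byte 4: 0x8E = 10001110 (10xxxxxx ✓), payload 001110.
Concatenate: 000010011000110001110 = 0x1318E (21 bits → U+1318E).

U+1318E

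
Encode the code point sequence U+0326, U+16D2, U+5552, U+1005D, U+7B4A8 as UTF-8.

CC A6 E1 9B 92 E5 95 92 F0 90 81 9D F1 BB 92 A8

U+0326: 2-byte form → CC A6.
U+16D2: 3-byte form → E1 9B 92.
U+5552: 3-byte form → E5 95 92.
U+1005D: 4-byte form → F0 90 81 9D.
U+7B4A8: 4-byte form → F1 BB 92 A8.
Concatenated (16 bytes): CC A6 E1 9B 92 E5 95 92 F0 90 81 9D F1 BB 92 A8.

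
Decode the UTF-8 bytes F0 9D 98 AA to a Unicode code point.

Leading byte 0xF0 = 11110000 matches 11110xxx → 4-byte sequence.
Byte 1: 0xF0 = 11110000, payload 000 (3 bits).
Byte 2: 0x9D = 10011101 (10xxxxxx ✓), payload 011101.
Byte 3: 0x98 = 10011000 (10xxxxxx ✓), payload 011000.
Byte 4: 0xAA = 10101010 (10xxxxxx ✓), payload 101010.
Concatenate: 000011101011000101010 = 0x1D62A (21 bits → U+1D62A).

U+1D62A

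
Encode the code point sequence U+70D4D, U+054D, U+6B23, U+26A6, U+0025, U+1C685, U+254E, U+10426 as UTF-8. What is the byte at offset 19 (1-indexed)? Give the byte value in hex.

0x95

1-indexed offset 19 is 0-indexed offset 18.
U+70D4D → 4-byte form F1 B0 B5 8D at offsets 0–3.
U+054D → 2-byte form D5 8D at offsets 4–5.
U+6B23 → 3-byte form E6 AC A3 at offsets 6–8.
U+26A6 → 3-byte form E2 9A A6 at offsets 9–11.
U+0025 → 1-byte form 25 at offsets 12–12.
U+1C685 → 4-byte form F0 9C 9A 85 at offsets 13–16.
U+254E → 3-byte form E2 95 8E at offsets 17–19.
Offset 18 falls in char 7's range; it's byte 2 of E2 95 8E = 0x95.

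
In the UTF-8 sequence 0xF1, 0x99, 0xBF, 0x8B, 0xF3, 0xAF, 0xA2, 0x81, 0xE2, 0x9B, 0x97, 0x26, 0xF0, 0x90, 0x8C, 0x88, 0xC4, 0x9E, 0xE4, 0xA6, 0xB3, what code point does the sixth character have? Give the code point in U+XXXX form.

U+011E

Offset 0: leading byte 0xF1 = 11110001 → 4-byte char #1 = F1 99 BF 8B.
Offset 4: leading byte 0xF3 = 11110011 → 4-byte char #2 = F3 AF A2 81.
Offset 8: leading byte 0xE2 = 11100010 → 3-byte char #3 = E2 9B 97.
Offset 11: leading byte 0x26 = 00100110 → 1-byte char #4 = 26.
Offset 12: leading byte 0xF0 = 11110000 → 4-byte char #5 = F0 90 8C 88.
Offset 16: leading byte 0xC4 = 11000100 → 2-byte char #6 = C4 9E.
Leading byte 0xC4 = 11000100 matches 110xxxxx → 2-byte sequence.
Byte 1: 0xC4 = 11000100, payload 00100 (5 bits).
Byte 2: 0x9E = 10011110 (10xxxxxx ✓), payload 011110.
Concatenate: 00100011110 = 0x11E (11 bits → U+011E).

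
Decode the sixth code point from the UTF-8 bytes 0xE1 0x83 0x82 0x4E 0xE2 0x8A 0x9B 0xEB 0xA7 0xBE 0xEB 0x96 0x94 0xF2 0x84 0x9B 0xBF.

Offset 0: leading byte 0xE1 = 11100001 → 3-byte char #1 = E1 83 82.
Offset 3: leading byte 0x4E = 01001110 → 1-byte char #2 = 4E.
Offset 4: leading byte 0xE2 = 11100010 → 3-byte char #3 = E2 8A 9B.
Offset 7: leading byte 0xEB = 11101011 → 3-byte char #4 = EB A7 BE.
Offset 10: leading byte 0xEB = 11101011 → 3-byte char #5 = EB 96 94.
Offset 13: leading byte 0xF2 = 11110010 → 4-byte char #6 = F2 84 9B BF.
Leading byte 0xF2 = 11110010 matches 11110xxx → 4-byte sequence.
Byte 1: 0xF2 = 11110010, payload 010 (3 bits).
Byte 2: 0x84 = 10000100 (10xxxxxx ✓), payload 000100.
Byte 3: 0x9B = 10011011 (10xxxxxx ✓), payload 011011.
Byte 4: 0xBF = 10111111 (10xxxxxx ✓), payload 111111.
Concatenate: 010000100011011111111 = 0x846FF (21 bits → U+846FF).

U+846FF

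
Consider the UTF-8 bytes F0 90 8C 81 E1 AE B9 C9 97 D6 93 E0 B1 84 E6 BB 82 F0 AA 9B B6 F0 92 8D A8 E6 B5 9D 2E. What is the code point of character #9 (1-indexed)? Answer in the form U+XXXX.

Offset 0: leading byte 0xF0 = 11110000 → 4-byte char #1 = F0 90 8C 81.
Offset 4: leading byte 0xE1 = 11100001 → 3-byte char #2 = E1 AE B9.
Offset 7: leading byte 0xC9 = 11001001 → 2-byte char #3 = C9 97.
Offset 9: leading byte 0xD6 = 11010110 → 2-byte char #4 = D6 93.
Offset 11: leading byte 0xE0 = 11100000 → 3-byte char #5 = E0 B1 84.
Offset 14: leading byte 0xE6 = 11100110 → 3-byte char #6 = E6 BB 82.
Offset 17: leading byte 0xF0 = 11110000 → 4-byte char #7 = F0 AA 9B B6.
Offset 21: leading byte 0xF0 = 11110000 → 4-byte char #8 = F0 92 8D A8.
Offset 25: leading byte 0xE6 = 11100110 → 3-byte char #9 = E6 B5 9D.
Leading byte 0xE6 = 11100110 matches 1110xxxx → 3-byte sequence.
Byte 1: 0xE6 = 11100110, payload 0110 (4 bits).
Byte 2: 0xB5 = 10110101 (10xxxxxx ✓), payload 110101.
Byte 3: 0x9D = 10011101 (10xxxxxx ✓), payload 011101.
Concatenate: 0110110101011101 = 0x6D5D (16 bits → U+6D5D).

U+6D5D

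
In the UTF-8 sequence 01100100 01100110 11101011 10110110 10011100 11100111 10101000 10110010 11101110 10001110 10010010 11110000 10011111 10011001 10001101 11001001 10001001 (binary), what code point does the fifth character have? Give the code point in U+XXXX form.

Offset 0: leading byte 0x64 = 01100100 → 1-byte char #1 = 64.
Offset 1: leading byte 0x66 = 01100110 → 1-byte char #2 = 66.
Offset 2: leading byte 0xEB = 11101011 → 3-byte char #3 = EB B6 9C.
Offset 5: leading byte 0xE7 = 11100111 → 3-byte char #4 = E7 A8 B2.
Offset 8: leading byte 0xEE = 11101110 → 3-byte char #5 = EE 8E 92.
Leading byte 0xEE = 11101110 matches 1110xxxx → 3-byte sequence.
Byte 1: 0xEE = 11101110, payload 1110 (4 bits).
Byte 2: 0x8E = 10001110 (10xxxxxx ✓), payload 001110.
Byte 3: 0x92 = 10010010 (10xxxxxx ✓), payload 010010.
Concatenate: 1110001110010010 = 0xE392 (16 bits → U+E392).

U+E392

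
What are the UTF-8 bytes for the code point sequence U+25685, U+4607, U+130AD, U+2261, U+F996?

U+25685: 4-byte form → F0 A5 9A 85.
U+4607: 3-byte form → E4 98 87.
U+130AD: 4-byte form → F0 93 82 AD.
U+2261: 3-byte form → E2 89 A1.
U+F996: 3-byte form → EF A6 96.
Concatenated (17 bytes): F0 A5 9A 85 E4 98 87 F0 93 82 AD E2 89 A1 EF A6 96.

F0 A5 9A 85 E4 98 87 F0 93 82 AD E2 89 A1 EF A6 96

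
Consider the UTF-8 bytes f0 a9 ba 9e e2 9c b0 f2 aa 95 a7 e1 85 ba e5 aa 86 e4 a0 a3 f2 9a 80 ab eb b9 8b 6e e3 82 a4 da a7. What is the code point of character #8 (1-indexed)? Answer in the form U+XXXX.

Offset 0: leading byte 0xF0 = 11110000 → 4-byte char #1 = F0 A9 BA 9E.
Offset 4: leading byte 0xE2 = 11100010 → 3-byte char #2 = E2 9C B0.
Offset 7: leading byte 0xF2 = 11110010 → 4-byte char #3 = F2 AA 95 A7.
Offset 11: leading byte 0xE1 = 11100001 → 3-byte char #4 = E1 85 BA.
Offset 14: leading byte 0xE5 = 11100101 → 3-byte char #5 = E5 AA 86.
Offset 17: leading byte 0xE4 = 11100100 → 3-byte char #6 = E4 A0 A3.
Offset 20: leading byte 0xF2 = 11110010 → 4-byte char #7 = F2 9A 80 AB.
Offset 24: leading byte 0xEB = 11101011 → 3-byte char #8 = EB B9 8B.
Leading byte 0xEB = 11101011 matches 1110xxxx → 3-byte sequence.
Byte 1: 0xEB = 11101011, payload 1011 (4 bits).
Byte 2: 0xB9 = 10111001 (10xxxxxx ✓), payload 111001.
Byte 3: 0x8B = 10001011 (10xxxxxx ✓), payload 001011.
Concatenate: 1011111001001011 = 0xBE4B (16 bits → U+BE4B).

U+BE4B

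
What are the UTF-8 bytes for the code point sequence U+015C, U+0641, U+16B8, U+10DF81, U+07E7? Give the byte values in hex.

C5 9C D9 81 E1 9A B8 F4 8D BE 81 DF A7

U+015C: 2-byte form → C5 9C.
U+0641: 2-byte form → D9 81.
U+16B8: 3-byte form → E1 9A B8.
U+10DF81: 4-byte form → F4 8D BE 81.
U+07E7: 2-byte form → DF A7.
Concatenated (13 bytes): C5 9C D9 81 E1 9A B8 F4 8D BE 81 DF A7.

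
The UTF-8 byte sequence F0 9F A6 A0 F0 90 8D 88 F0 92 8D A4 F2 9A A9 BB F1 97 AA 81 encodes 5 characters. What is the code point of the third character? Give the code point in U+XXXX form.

U+12364

Offset 0: leading byte 0xF0 = 11110000 → 4-byte char #1 = F0 9F A6 A0.
Offset 4: leading byte 0xF0 = 11110000 → 4-byte char #2 = F0 90 8D 88.
Offset 8: leading byte 0xF0 = 11110000 → 4-byte char #3 = F0 92 8D A4.
Leading byte 0xF0 = 11110000 matches 11110xxx → 4-byte sequence.
Byte 1: 0xF0 = 11110000, payload 000 (3 bits).
Byte 2: 0x92 = 10010010 (10xxxxxx ✓), payload 010010.
Byte 3: 0x8D = 10001101 (10xxxxxx ✓), payload 001101.
Byte 4: 0xA4 = 10100100 (10xxxxxx ✓), payload 100100.
Concatenate: 000010010001101100100 = 0x12364 (21 bits → U+12364).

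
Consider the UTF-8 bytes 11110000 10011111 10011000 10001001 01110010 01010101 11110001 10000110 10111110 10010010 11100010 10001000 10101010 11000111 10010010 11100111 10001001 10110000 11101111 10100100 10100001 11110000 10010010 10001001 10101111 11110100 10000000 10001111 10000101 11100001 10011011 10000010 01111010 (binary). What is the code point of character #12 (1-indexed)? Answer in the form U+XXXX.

Offset 0: leading byte 0xF0 = 11110000 → 4-byte char #1 = F0 9F 98 89.
Offset 4: leading byte 0x72 = 01110010 → 1-byte char #2 = 72.
Offset 5: leading byte 0x55 = 01010101 → 1-byte char #3 = 55.
Offset 6: leading byte 0xF1 = 11110001 → 4-byte char #4 = F1 86 BE 92.
Offset 10: leading byte 0xE2 = 11100010 → 3-byte char #5 = E2 88 AA.
Offset 13: leading byte 0xC7 = 11000111 → 2-byte char #6 = C7 92.
Offset 15: leading byte 0xE7 = 11100111 → 3-byte char #7 = E7 89 B0.
Offset 18: leading byte 0xEF = 11101111 → 3-byte char #8 = EF A4 A1.
Offset 21: leading byte 0xF0 = 11110000 → 4-byte char #9 = F0 92 89 AF.
Offset 25: leading byte 0xF4 = 11110100 → 4-byte char #10 = F4 80 8F 85.
Offset 29: leading byte 0xE1 = 11100001 → 3-byte char #11 = E1 9B 82.
Offset 32: leading byte 0x7A = 01111010 → 1-byte char #12 = 7A.
Leading byte 0x7A = 01111010 matches 0xxxxxxx → 1-byte sequence.
Byte 1: 0x7A = 01111010, payload 1111010 (7 bits).
Concatenate: 1111010 = 0x7A (7 bits → U+007A).

U+007A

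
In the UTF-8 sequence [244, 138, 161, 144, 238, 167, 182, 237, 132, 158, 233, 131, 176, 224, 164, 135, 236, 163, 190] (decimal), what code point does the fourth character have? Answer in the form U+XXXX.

U+90F0

Offset 0: leading byte 0xF4 = 11110100 → 4-byte char #1 = F4 8A A1 90.
Offset 4: leading byte 0xEE = 11101110 → 3-byte char #2 = EE A7 B6.
Offset 7: leading byte 0xED = 11101101 → 3-byte char #3 = ED 84 9E.
Offset 10: leading byte 0xE9 = 11101001 → 3-byte char #4 = E9 83 B0.
Leading byte 0xE9 = 11101001 matches 1110xxxx → 3-byte sequence.
Byte 1: 0xE9 = 11101001, payload 1001 (4 bits).
Byte 2: 0x83 = 10000011 (10xxxxxx ✓), payload 000011.
Byte 3: 0xB0 = 10110000 (10xxxxxx ✓), payload 110000.
Concatenate: 1001000011110000 = 0x90F0 (16 bits → U+90F0).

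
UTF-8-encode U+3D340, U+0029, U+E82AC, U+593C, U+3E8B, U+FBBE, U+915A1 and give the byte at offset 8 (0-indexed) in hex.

0xAC

U+3D340 → 4-byte form F0 BD 8D 80 at offsets 0–3.
U+0029 → 1-byte form 29 at offsets 4–4.
U+E82AC → 4-byte form F3 A8 8A AC at offsets 5–8.
Offset 8 falls in char 3's range; it's byte 4 of F3 A8 8A AC = 0xAC.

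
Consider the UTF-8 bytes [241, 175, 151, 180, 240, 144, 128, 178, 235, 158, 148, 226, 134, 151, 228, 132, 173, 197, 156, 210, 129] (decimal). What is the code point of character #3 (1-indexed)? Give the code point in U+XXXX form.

U+B794

Offset 0: leading byte 0xF1 = 11110001 → 4-byte char #1 = F1 AF 97 B4.
Offset 4: leading byte 0xF0 = 11110000 → 4-byte char #2 = F0 90 80 B2.
Offset 8: leading byte 0xEB = 11101011 → 3-byte char #3 = EB 9E 94.
Leading byte 0xEB = 11101011 matches 1110xxxx → 3-byte sequence.
Byte 1: 0xEB = 11101011, payload 1011 (4 bits).
Byte 2: 0x9E = 10011110 (10xxxxxx ✓), payload 011110.
Byte 3: 0x94 = 10010100 (10xxxxxx ✓), payload 010100.
Concatenate: 1011011110010100 = 0xB794 (16 bits → U+B794).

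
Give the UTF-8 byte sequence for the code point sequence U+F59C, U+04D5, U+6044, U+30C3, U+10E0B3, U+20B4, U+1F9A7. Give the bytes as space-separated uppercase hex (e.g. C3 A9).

U+F59C: 3-byte form → EF 96 9C.
U+04D5: 2-byte form → D3 95.
U+6044: 3-byte form → E6 81 84.
U+30C3: 3-byte form → E3 83 83.
U+10E0B3: 4-byte form → F4 8E 82 B3.
U+20B4: 3-byte form → E2 82 B4.
U+1F9A7: 4-byte form → F0 9F A6 A7.
Concatenated (22 bytes): EF 96 9C D3 95 E6 81 84 E3 83 83 F4 8E 82 B3 E2 82 B4 F0 9F A6 A7.

EF 96 9C D3 95 E6 81 84 E3 83 83 F4 8E 82 B3 E2 82 B4 F0 9F A6 A7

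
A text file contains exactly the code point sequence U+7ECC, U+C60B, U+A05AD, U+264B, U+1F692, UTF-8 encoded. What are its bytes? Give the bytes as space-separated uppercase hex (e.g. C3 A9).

E7 BB 8C EC 98 8B F2 A0 96 AD E2 99 8B F0 9F 9A 92

U+7ECC: 3-byte form → E7 BB 8C.
U+C60B: 3-byte form → EC 98 8B.
U+A05AD: 4-byte form → F2 A0 96 AD.
U+264B: 3-byte form → E2 99 8B.
U+1F692: 4-byte form → F0 9F 9A 92.
Concatenated (17 bytes): E7 BB 8C EC 98 8B F2 A0 96 AD E2 99 8B F0 9F 9A 92.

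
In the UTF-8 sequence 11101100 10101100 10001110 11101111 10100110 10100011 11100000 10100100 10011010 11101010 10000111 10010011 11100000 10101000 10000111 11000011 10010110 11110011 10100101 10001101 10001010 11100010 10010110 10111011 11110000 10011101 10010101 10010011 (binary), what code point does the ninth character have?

U+1D553

Offset 0: leading byte 0xEC = 11101100 → 3-byte char #1 = EC AC 8E.
Offset 3: leading byte 0xEF = 11101111 → 3-byte char #2 = EF A6 A3.
Offset 6: leading byte 0xE0 = 11100000 → 3-byte char #3 = E0 A4 9A.
Offset 9: leading byte 0xEA = 11101010 → 3-byte char #4 = EA 87 93.
Offset 12: leading byte 0xE0 = 11100000 → 3-byte char #5 = E0 A8 87.
Offset 15: leading byte 0xC3 = 11000011 → 2-byte char #6 = C3 96.
Offset 17: leading byte 0xF3 = 11110011 → 4-byte char #7 = F3 A5 8D 8A.
Offset 21: leading byte 0xE2 = 11100010 → 3-byte char #8 = E2 96 BB.
Offset 24: leading byte 0xF0 = 11110000 → 4-byte char #9 = F0 9D 95 93.
Leading byte 0xF0 = 11110000 matches 11110xxx → 4-byte sequence.
Byte 1: 0xF0 = 11110000, payload 000 (3 bits).
Byte 2: 0x9D = 10011101 (10xxxxxx ✓), payload 011101.
Byte 3: 0x95 = 10010101 (10xxxxxx ✓), payload 010101.
Byte 4: 0x93 = 10010011 (10xxxxxx ✓), payload 010011.
Concatenate: 000011101010101010011 = 0x1D553 (21 bits → U+1D553).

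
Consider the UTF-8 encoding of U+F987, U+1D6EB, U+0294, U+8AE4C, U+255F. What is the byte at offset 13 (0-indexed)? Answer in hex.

0xE2

U+F987 → 3-byte form EF A6 87 at offsets 0–2.
U+1D6EB → 4-byte form F0 9D 9B AB at offsets 3–6.
U+0294 → 2-byte form CA 94 at offsets 7–8.
U+8AE4C → 4-byte form F2 8A B9 8C at offsets 9–12.
U+255F → 3-byte form E2 95 9F at offsets 13–15.
Offset 13 falls in char 5's range; it's byte 1 of E2 95 9F = 0xE2.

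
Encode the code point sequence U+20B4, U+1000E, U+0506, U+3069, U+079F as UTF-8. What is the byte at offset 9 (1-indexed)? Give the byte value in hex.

1-indexed offset 9 is 0-indexed offset 8.
U+20B4 → 3-byte form E2 82 B4 at offsets 0–2.
U+1000E → 4-byte form F0 90 80 8E at offsets 3–6.
U+0506 → 2-byte form D4 86 at offsets 7–8.
Offset 8 falls in char 3's range; it's byte 2 of D4 86 = 0x86.

0x86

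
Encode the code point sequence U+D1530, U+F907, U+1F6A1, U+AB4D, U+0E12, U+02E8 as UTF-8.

U+D1530: 4-byte form → F3 91 94 B0.
U+F907: 3-byte form → EF A4 87.
U+1F6A1: 4-byte form → F0 9F 9A A1.
U+AB4D: 3-byte form → EA AD 8D.
U+0E12: 3-byte form → E0 B8 92.
U+02E8: 2-byte form → CB A8.
Concatenated (19 bytes): F3 91 94 B0 EF A4 87 F0 9F 9A A1 EA AD 8D E0 B8 92 CB A8.

F3 91 94 B0 EF A4 87 F0 9F 9A A1 EA AD 8D E0 B8 92 CB A8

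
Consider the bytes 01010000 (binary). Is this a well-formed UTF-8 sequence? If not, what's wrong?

valid

Leading byte 0x50 = 01010000 → 1-byte form.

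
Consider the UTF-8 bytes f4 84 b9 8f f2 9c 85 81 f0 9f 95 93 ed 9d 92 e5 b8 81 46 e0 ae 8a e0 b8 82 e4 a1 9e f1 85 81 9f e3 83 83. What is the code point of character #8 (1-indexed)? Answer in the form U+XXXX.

Offset 0: leading byte 0xF4 = 11110100 → 4-byte char #1 = F4 84 B9 8F.
Offset 4: leading byte 0xF2 = 11110010 → 4-byte char #2 = F2 9C 85 81.
Offset 8: leading byte 0xF0 = 11110000 → 4-byte char #3 = F0 9F 95 93.
Offset 12: leading byte 0xED = 11101101 → 3-byte char #4 = ED 9D 92.
Offset 15: leading byte 0xE5 = 11100101 → 3-byte char #5 = E5 B8 81.
Offset 18: leading byte 0x46 = 01000110 → 1-byte char #6 = 46.
Offset 19: leading byte 0xE0 = 11100000 → 3-byte char #7 = E0 AE 8A.
Offset 22: leading byte 0xE0 = 11100000 → 3-byte char #8 = E0 B8 82.
Leading byte 0xE0 = 11100000 matches 1110xxxx → 3-byte sequence.
Byte 1: 0xE0 = 11100000, payload 0000 (4 bits).
Byte 2: 0xB8 = 10111000 (10xxxxxx ✓), payload 111000.
Byte 3: 0x82 = 10000010 (10xxxxxx ✓), payload 000010.
Concatenate: 0000111000000010 = 0xE02 (16 bits → U+0E02).

U+0E02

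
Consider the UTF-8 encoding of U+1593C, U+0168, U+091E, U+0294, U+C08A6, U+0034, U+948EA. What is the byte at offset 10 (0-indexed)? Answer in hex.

U+1593C → 4-byte form F0 95 A4 BC at offsets 0–3.
U+0168 → 2-byte form C5 A8 at offsets 4–5.
U+091E → 3-byte form E0 A4 9E at offsets 6–8.
U+0294 → 2-byte form CA 94 at offsets 9–10.
Offset 10 falls in char 4's range; it's byte 2 of CA 94 = 0x94.

0x94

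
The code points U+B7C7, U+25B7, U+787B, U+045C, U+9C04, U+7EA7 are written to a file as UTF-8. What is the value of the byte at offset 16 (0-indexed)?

U+B7C7 → 3-byte form EB 9F 87 at offsets 0–2.
U+25B7 → 3-byte form E2 96 B7 at offsets 3–5.
U+787B → 3-byte form E7 A1 BB at offsets 6–8.
U+045C → 2-byte form D1 9C at offsets 9–10.
U+9C04 → 3-byte form E9 B0 84 at offsets 11–13.
U+7EA7 → 3-byte form E7 BA A7 at offsets 14–16.
Offset 16 falls in char 6's range; it's byte 3 of E7 BA A7 = 0xA7.

0xA7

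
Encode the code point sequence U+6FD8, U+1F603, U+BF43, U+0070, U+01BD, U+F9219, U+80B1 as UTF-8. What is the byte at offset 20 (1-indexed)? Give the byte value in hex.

1-indexed offset 20 is 0-indexed offset 19.
U+6FD8 → 3-byte form E6 BF 98 at offsets 0–2.
U+1F603 → 4-byte form F0 9F 98 83 at offsets 3–6.
U+BF43 → 3-byte form EB BD 83 at offsets 7–9.
U+0070 → 1-byte form 70 at offsets 10–10.
U+01BD → 2-byte form C6 BD at offsets 11–12.
U+F9219 → 4-byte form F3 B9 88 99 at offsets 13–16.
U+80B1 → 3-byte form E8 82 B1 at offsets 17–19.
Offset 19 falls in char 7's range; it's byte 3 of E8 82 B1 = 0xB1.

0xB1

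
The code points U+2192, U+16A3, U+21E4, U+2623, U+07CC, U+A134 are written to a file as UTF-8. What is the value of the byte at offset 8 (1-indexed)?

1-indexed offset 8 is 0-indexed offset 7.
U+2192 → 3-byte form E2 86 92 at offsets 0–2.
U+16A3 → 3-byte form E1 9A A3 at offsets 3–5.
U+21E4 → 3-byte form E2 87 A4 at offsets 6–8.
Offset 7 falls in char 3's range; it's byte 2 of E2 87 A4 = 0x87.

0x87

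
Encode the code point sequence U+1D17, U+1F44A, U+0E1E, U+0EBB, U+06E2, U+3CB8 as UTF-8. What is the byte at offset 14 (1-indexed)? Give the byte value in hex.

0xDB

1-indexed offset 14 is 0-indexed offset 13.
U+1D17 → 3-byte form E1 B4 97 at offsets 0–2.
U+1F44A → 4-byte form F0 9F 91 8A at offsets 3–6.
U+0E1E → 3-byte form E0 B8 9E at offsets 7–9.
U+0EBB → 3-byte form E0 BA BB at offsets 10–12.
U+06E2 → 2-byte form DB A2 at offsets 13–14.
Offset 13 falls in char 5's range; it's byte 1 of DB A2 = 0xDB.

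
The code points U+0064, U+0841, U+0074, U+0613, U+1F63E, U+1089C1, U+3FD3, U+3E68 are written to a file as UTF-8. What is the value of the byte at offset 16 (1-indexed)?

1-indexed offset 16 is 0-indexed offset 15.
U+0064 → 1-byte form 64 at offsets 0–0.
U+0841 → 3-byte form E0 A1 81 at offsets 1–3.
U+0074 → 1-byte form 74 at offsets 4–4.
U+0613 → 2-byte form D8 93 at offsets 5–6.
U+1F63E → 4-byte form F0 9F 98 BE at offsets 7–10.
U+1089C1 → 4-byte form F4 88 A7 81 at offsets 11–14.
U+3FD3 → 3-byte form E3 BF 93 at offsets 15–17.
Offset 15 falls in char 7's range; it's byte 1 of E3 BF 93 = 0xE3.

0xE3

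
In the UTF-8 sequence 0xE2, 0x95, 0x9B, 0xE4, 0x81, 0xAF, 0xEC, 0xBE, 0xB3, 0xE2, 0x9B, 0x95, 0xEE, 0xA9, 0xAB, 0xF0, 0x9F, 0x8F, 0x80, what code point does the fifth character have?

U+EA6B

Offset 0: leading byte 0xE2 = 11100010 → 3-byte char #1 = E2 95 9B.
Offset 3: leading byte 0xE4 = 11100100 → 3-byte char #2 = E4 81 AF.
Offset 6: leading byte 0xEC = 11101100 → 3-byte char #3 = EC BE B3.
Offset 9: leading byte 0xE2 = 11100010 → 3-byte char #4 = E2 9B 95.
Offset 12: leading byte 0xEE = 11101110 → 3-byte char #5 = EE A9 AB.
Leading byte 0xEE = 11101110 matches 1110xxxx → 3-byte sequence.
Byte 1: 0xEE = 11101110, payload 1110 (4 bits).
Byte 2: 0xA9 = 10101001 (10xxxxxx ✓), payload 101001.
Byte 3: 0xAB = 10101011 (10xxxxxx ✓), payload 101011.
Concatenate: 1110101001101011 = 0xEA6B (16 bits → U+EA6B).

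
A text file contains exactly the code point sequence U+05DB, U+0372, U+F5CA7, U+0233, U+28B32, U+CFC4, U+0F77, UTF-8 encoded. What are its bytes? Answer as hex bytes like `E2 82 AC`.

D7 9B CD B2 F3 B5 B2 A7 C8 B3 F0 A8 AC B2 EC BF 84 E0 BD B7

U+05DB: 2-byte form → D7 9B.
U+0372: 2-byte form → CD B2.
U+F5CA7: 4-byte form → F3 B5 B2 A7.
U+0233: 2-byte form → C8 B3.
U+28B32: 4-byte form → F0 A8 AC B2.
U+CFC4: 3-byte form → EC BF 84.
U+0F77: 3-byte form → E0 BD B7.
Concatenated (20 bytes): D7 9B CD B2 F3 B5 B2 A7 C8 B3 F0 A8 AC B2 EC BF 84 E0 BD B7.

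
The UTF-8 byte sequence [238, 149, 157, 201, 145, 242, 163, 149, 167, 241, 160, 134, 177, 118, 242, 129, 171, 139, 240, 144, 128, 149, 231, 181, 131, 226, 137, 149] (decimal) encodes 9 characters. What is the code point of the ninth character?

U+2255

Offset 0: leading byte 0xEE = 11101110 → 3-byte char #1 = EE 95 9D.
Offset 3: leading byte 0xC9 = 11001001 → 2-byte char #2 = C9 91.
Offset 5: leading byte 0xF2 = 11110010 → 4-byte char #3 = F2 A3 95 A7.
Offset 9: leading byte 0xF1 = 11110001 → 4-byte char #4 = F1 A0 86 B1.
Offset 13: leading byte 0x76 = 01110110 → 1-byte char #5 = 76.
Offset 14: leading byte 0xF2 = 11110010 → 4-byte char #6 = F2 81 AB 8B.
Offset 18: leading byte 0xF0 = 11110000 → 4-byte char #7 = F0 90 80 95.
Offset 22: leading byte 0xE7 = 11100111 → 3-byte char #8 = E7 B5 83.
Offset 25: leading byte 0xE2 = 11100010 → 3-byte char #9 = E2 89 95.
Leading byte 0xE2 = 11100010 matches 1110xxxx → 3-byte sequence.
Byte 1: 0xE2 = 11100010, payload 0010 (4 bits).
Byte 2: 0x89 = 10001001 (10xxxxxx ✓), payload 001001.
Byte 3: 0x95 = 10010101 (10xxxxxx ✓), payload 010101.
Concatenate: 0010001001010101 = 0x2255 (16 bits → U+2255).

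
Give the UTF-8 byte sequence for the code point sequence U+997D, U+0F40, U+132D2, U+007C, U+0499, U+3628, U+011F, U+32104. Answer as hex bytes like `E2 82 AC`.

U+997D: 3-byte form → E9 A5 BD.
U+0F40: 3-byte form → E0 BD 80.
U+132D2: 4-byte form → F0 93 8B 92.
U+007C: 1-byte form → 7C.
U+0499: 2-byte form → D2 99.
U+3628: 3-byte form → E3 98 A8.
U+011F: 2-byte form → C4 9F.
U+32104: 4-byte form → F0 B2 84 84.
Concatenated (22 bytes): E9 A5 BD E0 BD 80 F0 93 8B 92 7C D2 99 E3 98 A8 C4 9F F0 B2 84 84.

E9 A5 BD E0 BD 80 F0 93 8B 92 7C D2 99 E3 98 A8 C4 9F F0 B2 84 84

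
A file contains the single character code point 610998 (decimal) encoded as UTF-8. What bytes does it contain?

U+952B6 = 0x952B6 = 610998 decimal. In range U+10000–U+10FFFF → 4-byte form: 11110xxx 10xxxxxx 10xxxxxx 10xxxxxx.
Binary (21 bits): 010010101001010110110.
Split 3+6+6+6: 010 | 010101 | 001010 | 110110.
Byte 1: 11110010 = 0xF2.
Byte 2: 10010101 = 0x95.
Byte 3: 10001010 = 0x8A.
Byte 4: 10110110 = 0xB6.

F2 95 8A B6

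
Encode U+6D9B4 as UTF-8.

F1 AD A6 B4

U+6D9B4 = 0x6D9B4 = 448948 decimal. In range U+10000–U+10FFFF → 4-byte form: 11110xxx 10xxxxxx 10xxxxxx 10xxxxxx.
Binary (21 bits): 001101101100110110100.
Split 3+6+6+6: 001 | 101101 | 100110 | 110100.
Byte 1: 11110001 = 0xF1.
Byte 2: 10101101 = 0xAD.
Byte 3: 10100110 = 0xA6.
Byte 4: 10110100 = 0xB4.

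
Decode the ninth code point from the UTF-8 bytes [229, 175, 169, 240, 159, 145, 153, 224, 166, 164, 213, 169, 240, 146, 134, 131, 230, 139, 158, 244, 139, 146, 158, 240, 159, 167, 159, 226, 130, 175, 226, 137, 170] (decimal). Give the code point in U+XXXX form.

Offset 0: leading byte 0xE5 = 11100101 → 3-byte char #1 = E5 AF A9.
Offset 3: leading byte 0xF0 = 11110000 → 4-byte char #2 = F0 9F 91 99.
Offset 7: leading byte 0xE0 = 11100000 → 3-byte char #3 = E0 A6 A4.
Offset 10: leading byte 0xD5 = 11010101 → 2-byte char #4 = D5 A9.
Offset 12: leading byte 0xF0 = 11110000 → 4-byte char #5 = F0 92 86 83.
Offset 16: leading byte 0xE6 = 11100110 → 3-byte char #6 = E6 8B 9E.
Offset 19: leading byte 0xF4 = 11110100 → 4-byte char #7 = F4 8B 92 9E.
Offset 23: leading byte 0xF0 = 11110000 → 4-byte char #8 = F0 9F A7 9F.
Offset 27: leading byte 0xE2 = 11100010 → 3-byte char #9 = E2 82 AF.
Leading byte 0xE2 = 11100010 matches 1110xxxx → 3-byte sequence.
Byte 1: 0xE2 = 11100010, payload 0010 (4 bits).
Byte 2: 0x82 = 10000010 (10xxxxxx ✓), payload 000010.
Byte 3: 0xAF = 10101111 (10xxxxxx ✓), payload 101111.
Concatenate: 0010000010101111 = 0x20AF (16 bits → U+20AF).

U+20AF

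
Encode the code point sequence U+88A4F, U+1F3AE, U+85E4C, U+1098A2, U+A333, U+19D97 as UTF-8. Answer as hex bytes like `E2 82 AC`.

F2 88 A9 8F F0 9F 8E AE F2 85 B9 8C F4 89 A2 A2 EA 8C B3 F0 99 B6 97

U+88A4F: 4-byte form → F2 88 A9 8F.
U+1F3AE: 4-byte form → F0 9F 8E AE.
U+85E4C: 4-byte form → F2 85 B9 8C.
U+1098A2: 4-byte form → F4 89 A2 A2.
U+A333: 3-byte form → EA 8C B3.
U+19D97: 4-byte form → F0 99 B6 97.
Concatenated (23 bytes): F2 88 A9 8F F0 9F 8E AE F2 85 B9 8C F4 89 A2 A2 EA 8C B3 F0 99 B6 97.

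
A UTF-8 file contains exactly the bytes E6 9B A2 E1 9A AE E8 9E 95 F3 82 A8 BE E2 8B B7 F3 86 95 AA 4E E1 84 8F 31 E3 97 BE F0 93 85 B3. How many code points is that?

11

Byte at offset 0: 0xE6 = 11100110 → 3-byte char (#1). Advance 3.
Byte at offset 3: 0xE1 = 11100001 → 3-byte char (#2). Advance 3.
Byte at offset 6: 0xE8 = 11101000 → 3-byte char (#3). Advance 3.
Byte at offset 9: 0xF3 = 11110011 → 4-byte char (#4). Advance 4.
Byte at offset 13: 0xE2 = 11100010 → 3-byte char (#5). Advance 3.
Byte at offset 16: 0xF3 = 11110011 → 4-byte char (#6). Advance 4.
Byte at offset 20: 0x4E = 01001110 → 1-byte char (#7). Advance 1.
Byte at offset 21: 0xE1 = 11100001 → 3-byte char (#8). Advance 3.
Byte at offset 24: 0x31 = 00110001 → 1-byte char (#9). Advance 1.
Byte at offset 25: 0xE3 = 11100011 → 3-byte char (#10). Advance 3.
Byte at offset 28: 0xF0 = 11110000 → 4-byte char (#11). Advance 4.
Reached end at offset 32 after 11 code points.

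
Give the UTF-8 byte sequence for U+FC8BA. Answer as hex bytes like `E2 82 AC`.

F3 BC A2 BA

U+FC8BA = 0xFC8BA = 1034426 decimal. In range U+10000–U+10FFFF → 4-byte form: 11110xxx 10xxxxxx 10xxxxxx 10xxxxxx.
Binary (21 bits): 011111100100010111010.
Split 3+6+6+6: 011 | 111100 | 100010 | 111010.
Byte 1: 11110011 = 0xF3.
Byte 2: 10111100 = 0xBC.
Byte 3: 10100010 = 0xA2.
Byte 4: 10111010 = 0xBA.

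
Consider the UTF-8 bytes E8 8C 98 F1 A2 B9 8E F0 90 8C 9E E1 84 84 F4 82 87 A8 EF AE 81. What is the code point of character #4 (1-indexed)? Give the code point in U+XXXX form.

U+1104

Offset 0: leading byte 0xE8 = 11101000 → 3-byte char #1 = E8 8C 98.
Offset 3: leading byte 0xF1 = 11110001 → 4-byte char #2 = F1 A2 B9 8E.
Offset 7: leading byte 0xF0 = 11110000 → 4-byte char #3 = F0 90 8C 9E.
Offset 11: leading byte 0xE1 = 11100001 → 3-byte char #4 = E1 84 84.
Leading byte 0xE1 = 11100001 matches 1110xxxx → 3-byte sequence.
Byte 1: 0xE1 = 11100001, payload 0001 (4 bits).
Byte 2: 0x84 = 10000100 (10xxxxxx ✓), payload 000100.
Byte 3: 0x84 = 10000100 (10xxxxxx ✓), payload 000100.
Concatenate: 0001000100000100 = 0x1104 (16 bits → U+1104).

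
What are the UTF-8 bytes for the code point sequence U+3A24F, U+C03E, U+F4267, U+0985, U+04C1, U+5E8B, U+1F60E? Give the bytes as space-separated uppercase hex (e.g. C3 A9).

F0 BA 89 8F EC 80 BE F3 B4 89 A7 E0 A6 85 D3 81 E5 BA 8B F0 9F 98 8E

U+3A24F: 4-byte form → F0 BA 89 8F.
U+C03E: 3-byte form → EC 80 BE.
U+F4267: 4-byte form → F3 B4 89 A7.
U+0985: 3-byte form → E0 A6 85.
U+04C1: 2-byte form → D3 81.
U+5E8B: 3-byte form → E5 BA 8B.
U+1F60E: 4-byte form → F0 9F 98 8E.
Concatenated (23 bytes): F0 BA 89 8F EC 80 BE F3 B4 89 A7 E0 A6 85 D3 81 E5 BA 8B F0 9F 98 8E.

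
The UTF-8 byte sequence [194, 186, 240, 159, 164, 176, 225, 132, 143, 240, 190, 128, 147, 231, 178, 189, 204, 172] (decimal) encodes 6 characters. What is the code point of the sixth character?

Offset 0: leading byte 0xC2 = 11000010 → 2-byte char #1 = C2 BA.
Offset 2: leading byte 0xF0 = 11110000 → 4-byte char #2 = F0 9F A4 B0.
Offset 6: leading byte 0xE1 = 11100001 → 3-byte char #3 = E1 84 8F.
Offset 9: leading byte 0xF0 = 11110000 → 4-byte char #4 = F0 BE 80 93.
Offset 13: leading byte 0xE7 = 11100111 → 3-byte char #5 = E7 B2 BD.
Offset 16: leading byte 0xCC = 11001100 → 2-byte char #6 = CC AC.
Leading byte 0xCC = 11001100 matches 110xxxxx → 2-byte sequence.
Byte 1: 0xCC = 11001100, payload 01100 (5 bits).
Byte 2: 0xAC = 10101100 (10xxxxxx ✓), payload 101100.
Concatenate: 01100101100 = 0x32C (11 bits → U+032C).

U+032C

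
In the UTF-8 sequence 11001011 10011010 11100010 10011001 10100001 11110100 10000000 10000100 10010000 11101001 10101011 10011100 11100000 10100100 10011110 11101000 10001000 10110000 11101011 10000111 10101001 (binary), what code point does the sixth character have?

Offset 0: leading byte 0xCB = 11001011 → 2-byte char #1 = CB 9A.
Offset 2: leading byte 0xE2 = 11100010 → 3-byte char #2 = E2 99 A1.
Offset 5: leading byte 0xF4 = 11110100 → 4-byte char #3 = F4 80 84 90.
Offset 9: leading byte 0xE9 = 11101001 → 3-byte char #4 = E9 AB 9C.
Offset 12: leading byte 0xE0 = 11100000 → 3-byte char #5 = E0 A4 9E.
Offset 15: leading byte 0xE8 = 11101000 → 3-byte char #6 = E8 88 B0.
Leading byte 0xE8 = 11101000 matches 1110xxxx → 3-byte sequence.
Byte 1: 0xE8 = 11101000, payload 1000 (4 bits).
Byte 2: 0x88 = 10001000 (10xxxxxx ✓), payload 001000.
Byte 3: 0xB0 = 10110000 (10xxxxxx ✓), payload 110000.
Concatenate: 1000001000110000 = 0x8230 (16 bits → U+8230).

U+8230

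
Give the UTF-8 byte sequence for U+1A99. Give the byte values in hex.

E1 AA 99

U+1A99 = 0x1A99 = 6809 decimal. In range U+0800–U+FFFF → 3-byte form: 1110xxxx 10xxxxxx 10xxxxxx.
Binary (16 bits): 0001101010011001.
Split 4+6+6: 0001 | 101010 | 011001.
Byte 1: 11100001 = 0xE1.
Byte 2: 10101010 = 0xAA.
Byte 3: 10011001 = 0x99.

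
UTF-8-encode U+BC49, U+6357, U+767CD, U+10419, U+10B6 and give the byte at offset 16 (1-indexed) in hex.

1-indexed offset 16 is 0-indexed offset 15.
U+BC49 → 3-byte form EB B1 89 at offsets 0–2.
U+6357 → 3-byte form E6 8D 97 at offsets 3–5.
U+767CD → 4-byte form F1 B6 9F 8D at offsets 6–9.
U+10419 → 4-byte form F0 90 90 99 at offsets 10–13.
U+10B6 → 3-byte form E1 82 B6 at offsets 14–16.
Offset 15 falls in char 5's range; it's byte 2 of E1 82 B6 = 0x82.

0x82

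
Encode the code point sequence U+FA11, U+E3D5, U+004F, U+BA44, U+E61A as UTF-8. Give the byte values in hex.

U+FA11: 3-byte form → EF A8 91.
U+E3D5: 3-byte form → EE 8F 95.
U+004F: 1-byte form → 4F.
U+BA44: 3-byte form → EB A9 84.
U+E61A: 3-byte form → EE 98 9A.
Concatenated (13 bytes): EF A8 91 EE 8F 95 4F EB A9 84 EE 98 9A.

EF A8 91 EE 8F 95 4F EB A9 84 EE 98 9A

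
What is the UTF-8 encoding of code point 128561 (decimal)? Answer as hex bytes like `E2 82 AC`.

F0 9F 98 B1

U+1F631 = 0x1F631 = 128561 decimal. In range U+10000–U+10FFFF → 4-byte form: 11110xxx 10xxxxxx 10xxxxxx 10xxxxxx.
Binary (21 bits): 000011111011000110001.
Split 3+6+6+6: 000 | 011111 | 011000 | 110001.
Byte 1: 11110000 = 0xF0.
Byte 2: 10011111 = 0x9F.
Byte 3: 10011000 = 0x98.
Byte 4: 10110001 = 0xB1.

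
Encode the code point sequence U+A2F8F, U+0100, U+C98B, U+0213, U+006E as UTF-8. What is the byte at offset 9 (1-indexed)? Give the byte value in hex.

1-indexed offset 9 is 0-indexed offset 8.
U+A2F8F → 4-byte form F2 A2 BE 8F at offsets 0–3.
U+0100 → 2-byte form C4 80 at offsets 4–5.
U+C98B → 3-byte form EC A6 8B at offsets 6–8.
Offset 8 falls in char 3's range; it's byte 3 of EC A6 8B = 0x8B.

0x8B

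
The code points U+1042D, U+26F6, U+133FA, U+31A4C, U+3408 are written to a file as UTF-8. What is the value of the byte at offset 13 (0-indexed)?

U+1042D → 4-byte form F0 90 90 AD at offsets 0–3.
U+26F6 → 3-byte form E2 9B B6 at offsets 4–6.
U+133FA → 4-byte form F0 93 8F BA at offsets 7–10.
U+31A4C → 4-byte form F0 B1 A9 8C at offsets 11–14.
Offset 13 falls in char 4's range; it's byte 3 of F0 B1 A9 8C = 0xA9.

0xA9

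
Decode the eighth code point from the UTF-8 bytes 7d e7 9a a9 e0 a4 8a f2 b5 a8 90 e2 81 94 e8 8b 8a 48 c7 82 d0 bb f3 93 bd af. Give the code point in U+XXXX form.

Offset 0: leading byte 0x7D = 01111101 → 1-byte char #1 = 7D.
Offset 1: leading byte 0xE7 = 11100111 → 3-byte char #2 = E7 9A A9.
Offset 4: leading byte 0xE0 = 11100000 → 3-byte char #3 = E0 A4 8A.
Offset 7: leading byte 0xF2 = 11110010 → 4-byte char #4 = F2 B5 A8 90.
Offset 11: leading byte 0xE2 = 11100010 → 3-byte char #5 = E2 81 94.
Offset 14: leading byte 0xE8 = 11101000 → 3-byte char #6 = E8 8B 8A.
Offset 17: leading byte 0x48 = 01001000 → 1-byte char #7 = 48.
Offset 18: leading byte 0xC7 = 11000111 → 2-byte char #8 = C7 82.
Leading byte 0xC7 = 11000111 matches 110xxxxx → 2-byte sequence.
Byte 1: 0xC7 = 11000111, payload 00111 (5 bits).
Byte 2: 0x82 = 10000010 (10xxxxxx ✓), payload 000010.
Concatenate: 00111000010 = 0x1C2 (11 bits → U+01C2).

U+01C2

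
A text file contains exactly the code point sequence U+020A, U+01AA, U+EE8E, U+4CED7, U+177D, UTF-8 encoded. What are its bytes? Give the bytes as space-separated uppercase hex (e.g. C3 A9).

U+020A: 2-byte form → C8 8A.
U+01AA: 2-byte form → C6 AA.
U+EE8E: 3-byte form → EE BA 8E.
U+4CED7: 4-byte form → F1 8C BB 97.
U+177D: 3-byte form → E1 9D BD.
Concatenated (14 bytes): C8 8A C6 AA EE BA 8E F1 8C BB 97 E1 9D BD.

C8 8A C6 AA EE BA 8E F1 8C BB 97 E1 9D BD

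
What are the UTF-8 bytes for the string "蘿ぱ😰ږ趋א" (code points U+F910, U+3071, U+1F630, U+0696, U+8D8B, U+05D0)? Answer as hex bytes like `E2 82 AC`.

EF A4 90 E3 81 B1 F0 9F 98 B0 DA 96 E8 B6 8B D7 90

U+F910: 3-byte form → EF A4 90.
U+3071: 3-byte form → E3 81 B1.
U+1F630: 4-byte form → F0 9F 98 B0.
U+0696: 2-byte form → DA 96.
U+8D8B: 3-byte form → E8 B6 8B.
U+05D0: 2-byte form → D7 90.
Concatenated (17 bytes): EF A4 90 E3 81 B1 F0 9F 98 B0 DA 96 E8 B6 8B D7 90.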